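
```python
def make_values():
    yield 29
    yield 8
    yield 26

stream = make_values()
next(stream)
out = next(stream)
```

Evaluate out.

Step 1: make_values() creates a generator.
Step 2: next(stream) yields 29 (consumed and discarded).
Step 3: next(stream) yields 8, assigned to out.
Therefore out = 8.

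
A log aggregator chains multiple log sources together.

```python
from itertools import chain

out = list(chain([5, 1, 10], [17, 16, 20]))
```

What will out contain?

Step 1: chain() concatenates iterables: [5, 1, 10] + [17, 16, 20].
Therefore out = [5, 1, 10, 17, 16, 20].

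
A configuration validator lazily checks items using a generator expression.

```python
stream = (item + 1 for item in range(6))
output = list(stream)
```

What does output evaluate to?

Step 1: For each item in range(6), compute item+1:
  item=0: 0+1 = 1
  item=1: 1+1 = 2
  item=2: 2+1 = 3
  item=3: 3+1 = 4
  item=4: 4+1 = 5
  item=5: 5+1 = 6
Therefore output = [1, 2, 3, 4, 5, 6].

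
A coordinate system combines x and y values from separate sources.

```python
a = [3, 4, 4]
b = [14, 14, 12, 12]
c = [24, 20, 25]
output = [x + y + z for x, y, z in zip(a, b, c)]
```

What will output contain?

Step 1: zip three lists (truncates to shortest, len=3):
  3 + 14 + 24 = 41
  4 + 14 + 20 = 38
  4 + 12 + 25 = 41
Therefore output = [41, 38, 41].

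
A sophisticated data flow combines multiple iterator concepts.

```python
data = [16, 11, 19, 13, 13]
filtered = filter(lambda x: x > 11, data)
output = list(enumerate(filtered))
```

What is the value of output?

Step 1: Filter [16, 11, 19, 13, 13] for > 11: [16, 19, 13, 13].
Step 2: enumerate re-indexes from 0: [(0, 16), (1, 19), (2, 13), (3, 13)].
Therefore output = [(0, 16), (1, 19), (2, 13), (3, 13)].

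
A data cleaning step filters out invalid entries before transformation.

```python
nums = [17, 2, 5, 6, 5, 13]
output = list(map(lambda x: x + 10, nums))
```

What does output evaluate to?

Step 1: Apply lambda x: x + 10 to each element:
  17 -> 27
  2 -> 12
  5 -> 15
  6 -> 16
  5 -> 15
  13 -> 23
Therefore output = [27, 12, 15, 16, 15, 23].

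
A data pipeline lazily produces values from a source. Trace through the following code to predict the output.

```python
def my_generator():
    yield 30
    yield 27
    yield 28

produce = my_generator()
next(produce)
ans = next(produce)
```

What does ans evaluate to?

Step 1: my_generator() creates a generator.
Step 2: next(produce) yields 30 (consumed and discarded).
Step 3: next(produce) yields 27, assigned to ans.
Therefore ans = 27.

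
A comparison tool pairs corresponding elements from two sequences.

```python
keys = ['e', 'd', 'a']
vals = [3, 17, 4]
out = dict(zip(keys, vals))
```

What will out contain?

Step 1: zip pairs keys with values:
  'e' -> 3
  'd' -> 17
  'a' -> 4
Therefore out = {'e': 3, 'd': 17, 'a': 4}.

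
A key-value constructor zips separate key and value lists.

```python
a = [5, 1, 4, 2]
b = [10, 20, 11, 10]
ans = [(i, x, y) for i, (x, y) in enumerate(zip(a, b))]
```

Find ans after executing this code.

Step 1: enumerate(zip(a, b)) gives index with paired elements:
  i=0: (5, 10)
  i=1: (1, 20)
  i=2: (4, 11)
  i=3: (2, 10)
Therefore ans = [(0, 5, 10), (1, 1, 20), (2, 4, 11), (3, 2, 10)].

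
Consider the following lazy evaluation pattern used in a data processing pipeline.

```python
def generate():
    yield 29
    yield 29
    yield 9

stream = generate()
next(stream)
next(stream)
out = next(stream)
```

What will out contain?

Step 1: generate() creates a generator.
Step 2: next(stream) yields 29 (consumed and discarded).
Step 3: next(stream) yields 29 (consumed and discarded).
Step 4: next(stream) yields 9, assigned to out.
Therefore out = 9.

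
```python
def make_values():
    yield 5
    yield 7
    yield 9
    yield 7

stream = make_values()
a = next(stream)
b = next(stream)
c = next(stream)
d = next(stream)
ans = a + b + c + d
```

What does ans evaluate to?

Step 1: Create generator and consume all values:
  a = next(stream) = 5
  b = next(stream) = 7
  c = next(stream) = 9
  d = next(stream) = 7
Step 2: ans = 5 + 7 + 9 + 7 = 28.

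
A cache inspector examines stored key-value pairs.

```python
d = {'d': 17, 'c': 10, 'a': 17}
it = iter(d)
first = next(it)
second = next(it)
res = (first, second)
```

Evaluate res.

Step 1: iter(d) iterates over keys: ['d', 'c', 'a'].
Step 2: first = next(it) = 'd', second = next(it) = 'c'.
Therefore res = ('d', 'c').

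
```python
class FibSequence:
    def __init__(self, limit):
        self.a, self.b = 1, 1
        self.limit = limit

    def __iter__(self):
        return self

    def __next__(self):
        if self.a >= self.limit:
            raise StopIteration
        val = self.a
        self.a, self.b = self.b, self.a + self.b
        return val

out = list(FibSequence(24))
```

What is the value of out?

Step 1: Fibonacci-like sequence (a=1, b=1) until >= 24:
  Yield 1, then a,b = 1,2
  Yield 1, then a,b = 2,3
  Yield 2, then a,b = 3,5
  Yield 3, then a,b = 5,8
  Yield 5, then a,b = 8,13
  Yield 8, then a,b = 13,21
  Yield 13, then a,b = 21,34
  Yield 21, then a,b = 34,55
Step 2: 34 >= 24, stop.
Therefore out = [1, 1, 2, 3, 5, 8, 13, 21].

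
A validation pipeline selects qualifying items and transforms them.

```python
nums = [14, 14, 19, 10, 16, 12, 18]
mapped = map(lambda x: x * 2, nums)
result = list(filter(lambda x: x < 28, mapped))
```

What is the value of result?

Step 1: Map x * 2:
  14 -> 28
  14 -> 28
  19 -> 38
  10 -> 20
  16 -> 32
  12 -> 24
  18 -> 36
Step 2: Filter for < 28:
  28: removed
  28: removed
  38: removed
  20: kept
  32: removed
  24: kept
  36: removed
Therefore result = [20, 24].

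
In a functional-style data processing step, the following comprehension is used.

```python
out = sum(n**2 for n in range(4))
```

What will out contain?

Step 1: Compute n**2 for each n in range(4):
  n=0: 0**2 = 0
  n=1: 1**2 = 1
  n=2: 2**2 = 4
  n=3: 3**2 = 9
Step 2: sum = 0 + 1 + 4 + 9 = 14.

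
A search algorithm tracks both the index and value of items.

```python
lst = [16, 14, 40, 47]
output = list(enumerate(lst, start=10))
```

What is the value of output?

Step 1: enumerate with start=10:
  (10, 16)
  (11, 14)
  (12, 40)
  (13, 47)
Therefore output = [(10, 16), (11, 14), (12, 40), (13, 47)].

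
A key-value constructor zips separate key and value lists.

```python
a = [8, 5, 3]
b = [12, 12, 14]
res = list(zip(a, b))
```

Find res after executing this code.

Step 1: zip pairs elements at same index:
  Index 0: (8, 12)
  Index 1: (5, 12)
  Index 2: (3, 14)
Therefore res = [(8, 12), (5, 12), (3, 14)].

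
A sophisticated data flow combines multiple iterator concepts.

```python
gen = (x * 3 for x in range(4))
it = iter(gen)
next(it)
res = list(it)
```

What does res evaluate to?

Step 1: Generator produces [0, 3, 6, 9].
Step 2: next(it) consumes first element (0).
Step 3: list(it) collects remaining: [3, 6, 9].
Therefore res = [3, 6, 9].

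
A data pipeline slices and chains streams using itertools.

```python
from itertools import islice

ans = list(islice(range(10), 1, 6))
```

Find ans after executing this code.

Step 1: islice(range(10), 1, 6) takes elements at indices [1, 6).
Step 2: Elements: [1, 2, 3, 4, 5].
Therefore ans = [1, 2, 3, 4, 5].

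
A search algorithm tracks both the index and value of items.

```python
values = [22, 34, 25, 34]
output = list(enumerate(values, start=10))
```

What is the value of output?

Step 1: enumerate with start=10:
  (10, 22)
  (11, 34)
  (12, 25)
  (13, 34)
Therefore output = [(10, 22), (11, 34), (12, 25), (13, 34)].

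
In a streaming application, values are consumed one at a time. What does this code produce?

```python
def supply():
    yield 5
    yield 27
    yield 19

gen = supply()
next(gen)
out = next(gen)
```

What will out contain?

Step 1: supply() creates a generator.
Step 2: next(gen) yields 5 (consumed and discarded).
Step 3: next(gen) yields 27, assigned to out.
Therefore out = 27.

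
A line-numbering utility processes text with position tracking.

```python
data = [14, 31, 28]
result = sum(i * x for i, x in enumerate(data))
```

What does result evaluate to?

Step 1: Compute i * x for each (i, x) in enumerate([14, 31, 28]):
  i=0, x=14: 0*14 = 0
  i=1, x=31: 1*31 = 31
  i=2, x=28: 2*28 = 56
Step 2: sum = 0 + 31 + 56 = 87.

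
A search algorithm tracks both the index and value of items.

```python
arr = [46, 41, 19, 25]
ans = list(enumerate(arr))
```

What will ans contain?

Step 1: enumerate pairs each element with its index:
  (0, 46)
  (1, 41)
  (2, 19)
  (3, 25)
Therefore ans = [(0, 46), (1, 41), (2, 19), (3, 25)].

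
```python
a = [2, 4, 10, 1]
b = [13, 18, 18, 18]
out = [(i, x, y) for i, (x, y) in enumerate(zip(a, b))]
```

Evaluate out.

Step 1: enumerate(zip(a, b)) gives index with paired elements:
  i=0: (2, 13)
  i=1: (4, 18)
  i=2: (10, 18)
  i=3: (1, 18)
Therefore out = [(0, 2, 13), (1, 4, 18), (2, 10, 18), (3, 1, 18)].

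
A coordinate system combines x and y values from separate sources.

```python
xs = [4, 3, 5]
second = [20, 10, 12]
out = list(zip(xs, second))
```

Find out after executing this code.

Step 1: zip pairs elements at same index:
  Index 0: (4, 20)
  Index 1: (3, 10)
  Index 2: (5, 12)
Therefore out = [(4, 20), (3, 10), (5, 12)].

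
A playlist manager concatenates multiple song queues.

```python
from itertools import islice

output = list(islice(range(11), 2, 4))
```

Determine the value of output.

Step 1: islice(range(11), 2, 4) takes elements at indices [2, 4).
Step 2: Elements: [2, 3].
Therefore output = [2, 3].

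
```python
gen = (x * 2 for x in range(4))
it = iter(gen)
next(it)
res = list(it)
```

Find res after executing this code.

Step 1: Generator produces [0, 2, 4, 6].
Step 2: next(it) consumes first element (0).
Step 3: list(it) collects remaining: [2, 4, 6].
Therefore res = [2, 4, 6].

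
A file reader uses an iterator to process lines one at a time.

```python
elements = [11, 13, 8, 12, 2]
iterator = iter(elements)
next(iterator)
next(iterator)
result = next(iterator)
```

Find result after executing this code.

Step 1: Create iterator over [11, 13, 8, 12, 2].
Step 2: next() consumes 11.
Step 3: next() consumes 13.
Step 4: next() returns 8.
Therefore result = 8.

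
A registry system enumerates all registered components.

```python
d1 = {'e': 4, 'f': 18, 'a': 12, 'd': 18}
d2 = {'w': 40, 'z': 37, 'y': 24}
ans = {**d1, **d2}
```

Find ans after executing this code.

Step 1: Merge d1 and d2 (d2 values override on key conflicts).
Step 2: d1 has keys ['e', 'f', 'a', 'd'], d2 has keys ['w', 'z', 'y'].
Therefore ans = {'e': 4, 'f': 18, 'a': 12, 'd': 18, 'w': 40, 'z': 37, 'y': 24}.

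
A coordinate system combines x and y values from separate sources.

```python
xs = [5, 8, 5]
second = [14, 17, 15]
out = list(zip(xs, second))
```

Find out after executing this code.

Step 1: zip pairs elements at same index:
  Index 0: (5, 14)
  Index 1: (8, 17)
  Index 2: (5, 15)
Therefore out = [(5, 14), (8, 17), (5, 15)].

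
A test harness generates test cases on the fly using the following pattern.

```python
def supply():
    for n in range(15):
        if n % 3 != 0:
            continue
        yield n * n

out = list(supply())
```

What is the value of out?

Step 1: Only yield n**2 when n is divisible by 3:
  n=0: 0 % 3 == 0, yield 0**2 = 0
  n=3: 3 % 3 == 0, yield 3**2 = 9
  n=6: 6 % 3 == 0, yield 6**2 = 36
  n=9: 9 % 3 == 0, yield 9**2 = 81
  n=12: 12 % 3 == 0, yield 12**2 = 144
Therefore out = [0, 9, 36, 81, 144].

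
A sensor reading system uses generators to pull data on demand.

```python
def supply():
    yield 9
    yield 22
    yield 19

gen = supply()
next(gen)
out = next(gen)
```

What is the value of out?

Step 1: supply() creates a generator.
Step 2: next(gen) yields 9 (consumed and discarded).
Step 3: next(gen) yields 22, assigned to out.
Therefore out = 22.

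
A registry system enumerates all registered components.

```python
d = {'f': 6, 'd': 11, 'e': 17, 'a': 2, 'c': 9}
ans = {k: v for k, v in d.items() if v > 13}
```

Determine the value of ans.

Step 1: Filter items where value > 13:
  'f': 6 <= 13: removed
  'd': 11 <= 13: removed
  'e': 17 > 13: kept
  'a': 2 <= 13: removed
  'c': 9 <= 13: removed
Therefore ans = {'e': 17}.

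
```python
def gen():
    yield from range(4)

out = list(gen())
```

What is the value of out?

Step 1: yield from delegates to the iterable, yielding each element.
Step 2: Collected values: [0, 1, 2, 3].
Therefore out = [0, 1, 2, 3].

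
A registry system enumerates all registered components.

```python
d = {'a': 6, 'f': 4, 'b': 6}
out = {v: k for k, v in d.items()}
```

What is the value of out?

Step 1: Invert dict (swap keys and values):
  'a': 6 -> 6: 'a'
  'f': 4 -> 4: 'f'
  'b': 6 -> 6: 'b'
Therefore out = {6: 'b', 4: 'f'}.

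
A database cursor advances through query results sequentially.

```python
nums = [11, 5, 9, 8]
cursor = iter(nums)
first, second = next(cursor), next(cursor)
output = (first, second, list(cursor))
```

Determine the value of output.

Step 1: Create iterator over [11, 5, 9, 8].
Step 2: first = 11, second = 5.
Step 3: Remaining elements: [9, 8].
Therefore output = (11, 5, [9, 8]).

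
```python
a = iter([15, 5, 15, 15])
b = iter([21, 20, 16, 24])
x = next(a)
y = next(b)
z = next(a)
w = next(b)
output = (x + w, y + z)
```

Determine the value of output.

Step 1: a iterates [15, 5, 15, 15], b iterates [21, 20, 16, 24].
Step 2: x = next(a) = 15, y = next(b) = 21.
Step 3: z = next(a) = 5, w = next(b) = 20.
Step 4: output = (15 + 20, 21 + 5) = (35, 26).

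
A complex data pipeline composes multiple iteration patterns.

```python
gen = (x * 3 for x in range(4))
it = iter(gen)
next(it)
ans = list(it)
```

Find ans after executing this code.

Step 1: Generator produces [0, 3, 6, 9].
Step 2: next(it) consumes first element (0).
Step 3: list(it) collects remaining: [3, 6, 9].
Therefore ans = [3, 6, 9].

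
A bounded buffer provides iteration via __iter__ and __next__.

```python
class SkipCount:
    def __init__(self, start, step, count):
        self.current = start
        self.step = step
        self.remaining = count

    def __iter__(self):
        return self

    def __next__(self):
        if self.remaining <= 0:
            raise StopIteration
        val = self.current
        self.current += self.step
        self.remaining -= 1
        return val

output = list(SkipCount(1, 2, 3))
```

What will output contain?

Step 1: SkipCount starts at 1, increments by 2, for 3 steps:
  Yield 1, then current += 2
  Yield 3, then current += 2
  Yield 5, then current += 2
Therefore output = [1, 3, 5].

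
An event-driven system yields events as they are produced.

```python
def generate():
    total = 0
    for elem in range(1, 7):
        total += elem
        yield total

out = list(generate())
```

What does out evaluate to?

Step 1: Generator accumulates running sum:
  elem=1: total = 1, yield 1
  elem=2: total = 3, yield 3
  elem=3: total = 6, yield 6
  elem=4: total = 10, yield 10
  elem=5: total = 15, yield 15
  elem=6: total = 21, yield 21
Therefore out = [1, 3, 6, 10, 15, 21].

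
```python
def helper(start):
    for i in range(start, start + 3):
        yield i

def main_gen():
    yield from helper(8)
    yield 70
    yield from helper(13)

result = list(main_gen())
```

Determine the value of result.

Step 1: main_gen() delegates to helper(8):
  yield 8
  yield 9
  yield 10
Step 2: yield 70
Step 3: Delegates to helper(13):
  yield 13
  yield 14
  yield 15
Therefore result = [8, 9, 10, 70, 13, 14, 15].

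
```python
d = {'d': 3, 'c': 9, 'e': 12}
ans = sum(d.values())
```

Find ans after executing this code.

Step 1: d.values() = [3, 9, 12].
Step 2: sum = 24.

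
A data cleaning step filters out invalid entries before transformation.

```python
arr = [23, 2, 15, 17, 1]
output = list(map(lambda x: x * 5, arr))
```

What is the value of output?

Step 1: Apply lambda x: x * 5 to each element:
  23 -> 115
  2 -> 10
  15 -> 75
  17 -> 85
  1 -> 5
Therefore output = [115, 10, 75, 85, 5].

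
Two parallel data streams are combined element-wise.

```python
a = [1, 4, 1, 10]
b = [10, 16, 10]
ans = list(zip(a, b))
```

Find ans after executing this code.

Step 1: zip stops at shortest (len(a)=4, len(b)=3):
  Index 0: (1, 10)
  Index 1: (4, 16)
  Index 2: (1, 10)
Step 2: Last element of a (10) has no pair, dropped.
Therefore ans = [(1, 10), (4, 16), (1, 10)].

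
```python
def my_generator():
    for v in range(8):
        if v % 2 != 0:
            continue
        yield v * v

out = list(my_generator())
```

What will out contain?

Step 1: Only yield v**2 when v is divisible by 2:
  v=0: 0 % 2 == 0, yield 0**2 = 0
  v=2: 2 % 2 == 0, yield 2**2 = 4
  v=4: 4 % 2 == 0, yield 4**2 = 16
  v=6: 6 % 2 == 0, yield 6**2 = 36
Therefore out = [0, 4, 16, 36].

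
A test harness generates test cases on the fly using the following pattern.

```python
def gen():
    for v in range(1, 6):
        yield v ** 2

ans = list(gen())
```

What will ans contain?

Step 1: For each v in range(1, 6), yield v**2:
  v=1: yield 1**2 = 1
  v=2: yield 2**2 = 4
  v=3: yield 3**2 = 9
  v=4: yield 4**2 = 16
  v=5: yield 5**2 = 25
Therefore ans = [1, 4, 9, 16, 25].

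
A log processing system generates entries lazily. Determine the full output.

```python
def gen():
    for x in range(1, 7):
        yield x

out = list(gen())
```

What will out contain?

Step 1: The generator yields each value from range(1, 7).
Step 2: list() consumes all yields: [1, 2, 3, 4, 5, 6].
Therefore out = [1, 2, 3, 4, 5, 6].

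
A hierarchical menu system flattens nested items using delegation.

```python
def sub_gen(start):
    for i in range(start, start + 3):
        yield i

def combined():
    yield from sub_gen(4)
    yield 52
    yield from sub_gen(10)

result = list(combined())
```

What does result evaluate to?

Step 1: combined() delegates to sub_gen(4):
  yield 4
  yield 5
  yield 6
Step 2: yield 52
Step 3: Delegates to sub_gen(10):
  yield 10
  yield 11
  yield 12
Therefore result = [4, 5, 6, 52, 10, 11, 12].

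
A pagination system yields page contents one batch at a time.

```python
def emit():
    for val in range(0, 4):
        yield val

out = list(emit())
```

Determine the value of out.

Step 1: The generator yields each value from range(0, 4).
Step 2: list() consumes all yields: [0, 1, 2, 3].
Therefore out = [0, 1, 2, 3].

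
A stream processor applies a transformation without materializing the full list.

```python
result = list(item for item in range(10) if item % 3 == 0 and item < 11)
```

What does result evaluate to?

Step 1: Filter range(10) where item % 3 == 0 and item < 11:
  item=0: both conditions met, included
  item=1: excluded (1 % 3 != 0)
  item=2: excluded (2 % 3 != 0)
  item=3: both conditions met, included
  item=4: excluded (4 % 3 != 0)
  item=5: excluded (5 % 3 != 0)
  item=6: both conditions met, included
  item=7: excluded (7 % 3 != 0)
  item=8: excluded (8 % 3 != 0)
  item=9: both conditions met, included
Therefore result = [0, 3, 6, 9].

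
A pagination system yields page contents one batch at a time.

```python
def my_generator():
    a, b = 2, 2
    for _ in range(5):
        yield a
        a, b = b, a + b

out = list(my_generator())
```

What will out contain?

Step 1: Fibonacci-like sequence starting with a=2, b=2:
  Iteration 1: yield a=2, then a,b = 2,4
  Iteration 2: yield a=2, then a,b = 4,6
  Iteration 3: yield a=4, then a,b = 6,10
  Iteration 4: yield a=6, then a,b = 10,16
  Iteration 5: yield a=10, then a,b = 16,26
Therefore out = [2, 2, 4, 6, 10].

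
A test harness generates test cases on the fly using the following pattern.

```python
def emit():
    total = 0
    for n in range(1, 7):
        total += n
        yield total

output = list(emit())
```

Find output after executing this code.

Step 1: Generator accumulates running sum:
  n=1: total = 1, yield 1
  n=2: total = 3, yield 3
  n=3: total = 6, yield 6
  n=4: total = 10, yield 10
  n=5: total = 15, yield 15
  n=6: total = 21, yield 21
Therefore output = [1, 3, 6, 10, 15, 21].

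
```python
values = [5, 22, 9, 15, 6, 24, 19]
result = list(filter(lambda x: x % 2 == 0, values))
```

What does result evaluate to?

Step 1: Filter elements divisible by 2:
  5 % 2 = 1: removed
  22 % 2 = 0: kept
  9 % 2 = 1: removed
  15 % 2 = 1: removed
  6 % 2 = 0: kept
  24 % 2 = 0: kept
  19 % 2 = 1: removed
Therefore result = [22, 6, 24].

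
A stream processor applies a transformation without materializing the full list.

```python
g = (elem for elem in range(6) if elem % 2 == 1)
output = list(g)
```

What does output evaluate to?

Step 1: Filter range(6) keeping only odd values:
  elem=0: even, excluded
  elem=1: odd, included
  elem=2: even, excluded
  elem=3: odd, included
  elem=4: even, excluded
  elem=5: odd, included
Therefore output = [1, 3, 5].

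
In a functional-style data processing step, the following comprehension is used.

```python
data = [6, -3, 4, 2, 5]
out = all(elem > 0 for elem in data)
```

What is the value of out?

Step 1: Check elem > 0 for each element in [6, -3, 4, 2, 5]:
  6 > 0: True
  -3 > 0: False
  4 > 0: True
  2 > 0: True
  5 > 0: True
Step 2: all() returns False.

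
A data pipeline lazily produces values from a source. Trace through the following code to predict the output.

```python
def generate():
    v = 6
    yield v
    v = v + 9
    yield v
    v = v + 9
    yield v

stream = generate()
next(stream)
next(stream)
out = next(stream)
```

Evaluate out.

Step 1: Trace through generator execution:
  Yield 1: v starts at 6, yield 6
  Yield 2: v = 6 + 9 = 15, yield 15
  Yield 3: v = 15 + 9 = 24, yield 24
Step 2: First next() gets 6, second next() gets the second value, third next() yields 24.
Therefore out = 24.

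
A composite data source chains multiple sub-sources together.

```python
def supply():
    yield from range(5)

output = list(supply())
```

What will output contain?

Step 1: yield from delegates to the iterable, yielding each element.
Step 2: Collected values: [0, 1, 2, 3, 4].
Therefore output = [0, 1, 2, 3, 4].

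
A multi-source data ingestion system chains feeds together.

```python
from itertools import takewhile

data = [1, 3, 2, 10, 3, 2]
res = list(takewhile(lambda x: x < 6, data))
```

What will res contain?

Step 1: takewhile stops at first element >= 6:
  1 < 6: take
  3 < 6: take
  2 < 6: take
  10 >= 6: stop
Therefore res = [1, 3, 2].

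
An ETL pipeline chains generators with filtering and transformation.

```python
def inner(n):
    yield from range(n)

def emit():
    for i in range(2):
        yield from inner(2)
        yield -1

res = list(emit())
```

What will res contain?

Step 1: For each i in range(2):
  i=0: yield from inner(2) -> [0, 1], then yield -1
  i=1: yield from inner(2) -> [0, 1], then yield -1
Therefore res = [0, 1, -1, 0, 1, -1].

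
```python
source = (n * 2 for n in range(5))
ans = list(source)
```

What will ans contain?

Step 1: For each n in range(5), compute n*2:
  n=0: 0*2 = 0
  n=1: 1*2 = 2
  n=2: 2*2 = 4
  n=3: 3*2 = 6
  n=4: 4*2 = 8
Therefore ans = [0, 2, 4, 6, 8].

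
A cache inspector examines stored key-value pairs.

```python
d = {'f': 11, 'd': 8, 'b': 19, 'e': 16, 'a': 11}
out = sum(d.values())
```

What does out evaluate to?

Step 1: d.values() = [11, 8, 19, 16, 11].
Step 2: sum = 65.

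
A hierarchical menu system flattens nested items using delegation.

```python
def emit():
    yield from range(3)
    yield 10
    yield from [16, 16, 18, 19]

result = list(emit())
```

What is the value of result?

Step 1: Trace yields in order:
  yield 0
  yield 1
  yield 2
  yield 10
  yield 16
  yield 16
  yield 18
  yield 19
Therefore result = [0, 1, 2, 10, 16, 16, 18, 19].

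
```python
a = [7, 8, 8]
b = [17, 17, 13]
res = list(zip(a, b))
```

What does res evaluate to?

Step 1: zip pairs elements at same index:
  Index 0: (7, 17)
  Index 1: (8, 17)
  Index 2: (8, 13)
Therefore res = [(7, 17), (8, 17), (8, 13)].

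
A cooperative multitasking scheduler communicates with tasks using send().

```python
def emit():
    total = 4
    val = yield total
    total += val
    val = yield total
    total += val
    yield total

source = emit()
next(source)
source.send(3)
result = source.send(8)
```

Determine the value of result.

Step 1: next() -> yield total=4.
Step 2: send(3) -> val=3, total = 4+3 = 7, yield 7.
Step 3: send(8) -> val=8, total = 7+8 = 15, yield 15.
Therefore result = 15.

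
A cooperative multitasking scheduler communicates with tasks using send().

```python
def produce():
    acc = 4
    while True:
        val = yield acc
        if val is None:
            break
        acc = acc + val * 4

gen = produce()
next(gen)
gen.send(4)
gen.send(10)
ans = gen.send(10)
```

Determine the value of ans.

Step 1: next() -> yield acc=4.
Step 2: send(4) -> val=4, acc = 4 + 4*4 = 20, yield 20.
Step 3: send(10) -> val=10, acc = 20 + 10*4 = 60, yield 60.
Step 4: send(10) -> val=10, acc = 60 + 10*4 = 100, yield 100.
Therefore ans = 100.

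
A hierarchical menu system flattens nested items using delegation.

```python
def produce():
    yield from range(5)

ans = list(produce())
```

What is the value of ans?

Step 1: yield from delegates to the iterable, yielding each element.
Step 2: Collected values: [0, 1, 2, 3, 4].
Therefore ans = [0, 1, 2, 3, 4].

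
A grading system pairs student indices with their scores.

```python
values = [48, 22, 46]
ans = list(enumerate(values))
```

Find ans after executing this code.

Step 1: enumerate pairs each element with its index:
  (0, 48)
  (1, 22)
  (2, 46)
Therefore ans = [(0, 48), (1, 22), (2, 46)].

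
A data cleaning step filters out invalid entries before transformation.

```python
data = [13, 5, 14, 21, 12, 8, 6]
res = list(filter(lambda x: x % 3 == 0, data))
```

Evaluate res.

Step 1: Filter elements divisible by 3:
  13 % 3 = 1: removed
  5 % 3 = 2: removed
  14 % 3 = 2: removed
  21 % 3 = 0: kept
  12 % 3 = 0: kept
  8 % 3 = 2: removed
  6 % 3 = 0: kept
Therefore res = [21, 12, 6].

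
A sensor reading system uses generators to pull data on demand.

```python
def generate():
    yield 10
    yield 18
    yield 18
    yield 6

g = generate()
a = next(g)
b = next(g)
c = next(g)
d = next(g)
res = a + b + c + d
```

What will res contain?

Step 1: Create generator and consume all values:
  a = next(g) = 10
  b = next(g) = 18
  c = next(g) = 18
  d = next(g) = 6
Step 2: res = 10 + 18 + 18 + 6 = 52.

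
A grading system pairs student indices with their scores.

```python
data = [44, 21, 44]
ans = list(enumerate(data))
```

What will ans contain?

Step 1: enumerate pairs each element with its index:
  (0, 44)
  (1, 21)
  (2, 44)
Therefore ans = [(0, 44), (1, 21), (2, 44)].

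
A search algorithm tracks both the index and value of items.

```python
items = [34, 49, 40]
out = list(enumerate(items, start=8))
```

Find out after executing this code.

Step 1: enumerate with start=8:
  (8, 34)
  (9, 49)
  (10, 40)
Therefore out = [(8, 34), (9, 49), (10, 40)].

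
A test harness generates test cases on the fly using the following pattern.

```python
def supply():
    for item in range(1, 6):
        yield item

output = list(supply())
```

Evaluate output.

Step 1: The generator yields each value from range(1, 6).
Step 2: list() consumes all yields: [1, 2, 3, 4, 5].
Therefore output = [1, 2, 3, 4, 5].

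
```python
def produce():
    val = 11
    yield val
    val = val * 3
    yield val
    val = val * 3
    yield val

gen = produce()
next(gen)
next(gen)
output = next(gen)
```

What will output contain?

Step 1: Trace through generator execution:
  Yield 1: val starts at 11, yield 11
  Yield 2: val = 11 * 3 = 33, yield 33
  Yield 3: val = 33 * 3 = 99, yield 99
Step 2: First next() gets 11, second next() gets the second value, third next() yields 99.
Therefore output = 99.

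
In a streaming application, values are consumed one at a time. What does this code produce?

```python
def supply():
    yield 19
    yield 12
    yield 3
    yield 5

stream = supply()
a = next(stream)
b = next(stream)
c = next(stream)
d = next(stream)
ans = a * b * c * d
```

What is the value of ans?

Step 1: Create generator and consume all values:
  a = next(stream) = 19
  b = next(stream) = 12
  c = next(stream) = 3
  d = next(stream) = 5
Step 2: ans = 19 * 12 * 3 * 5 = 3420.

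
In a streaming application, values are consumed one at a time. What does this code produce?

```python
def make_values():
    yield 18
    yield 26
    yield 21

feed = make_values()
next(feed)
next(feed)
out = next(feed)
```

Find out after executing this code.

Step 1: make_values() creates a generator.
Step 2: next(feed) yields 18 (consumed and discarded).
Step 3: next(feed) yields 26 (consumed and discarded).
Step 4: next(feed) yields 21, assigned to out.
Therefore out = 21.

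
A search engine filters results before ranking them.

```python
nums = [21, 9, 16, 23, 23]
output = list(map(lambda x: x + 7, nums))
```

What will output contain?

Step 1: Apply lambda x: x + 7 to each element:
  21 -> 28
  9 -> 16
  16 -> 23
  23 -> 30
  23 -> 30
Therefore output = [28, 16, 23, 30, 30].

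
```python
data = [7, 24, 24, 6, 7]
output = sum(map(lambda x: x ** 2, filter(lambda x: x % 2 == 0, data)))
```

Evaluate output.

Step 1: Filter even numbers from [7, 24, 24, 6, 7]: [24, 24, 6]
Step 2: Square each: [576, 576, 36]
Step 3: Sum = 1188.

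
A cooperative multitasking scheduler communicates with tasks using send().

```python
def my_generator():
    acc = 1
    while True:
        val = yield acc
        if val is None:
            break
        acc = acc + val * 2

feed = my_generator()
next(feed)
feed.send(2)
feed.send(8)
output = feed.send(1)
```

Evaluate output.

Step 1: next() -> yield acc=1.
Step 2: send(2) -> val=2, acc = 1 + 2*2 = 5, yield 5.
Step 3: send(8) -> val=8, acc = 5 + 8*2 = 21, yield 21.
Step 4: send(1) -> val=1, acc = 21 + 1*2 = 23, yield 23.
Therefore output = 23.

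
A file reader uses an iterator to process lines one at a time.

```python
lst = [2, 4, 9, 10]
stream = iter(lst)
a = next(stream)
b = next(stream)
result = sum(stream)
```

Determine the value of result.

Step 1: Create iterator over [2, 4, 9, 10].
Step 2: a = next() = 2, b = next() = 4.
Step 3: sum() of remaining [9, 10] = 19.
Therefore result = 19.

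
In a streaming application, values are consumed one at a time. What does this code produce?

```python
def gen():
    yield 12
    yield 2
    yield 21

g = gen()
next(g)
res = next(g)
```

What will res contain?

Step 1: gen() creates a generator.
Step 2: next(g) yields 12 (consumed and discarded).
Step 3: next(g) yields 2, assigned to res.
Therefore res = 2.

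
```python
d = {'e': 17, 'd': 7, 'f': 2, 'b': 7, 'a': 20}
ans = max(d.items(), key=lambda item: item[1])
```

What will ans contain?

Step 1: Find item with maximum value:
  ('e', 17)
  ('d', 7)
  ('f', 2)
  ('b', 7)
  ('a', 20)
Step 2: Maximum value is 20 at key 'a'.
Therefore ans = ('a', 20).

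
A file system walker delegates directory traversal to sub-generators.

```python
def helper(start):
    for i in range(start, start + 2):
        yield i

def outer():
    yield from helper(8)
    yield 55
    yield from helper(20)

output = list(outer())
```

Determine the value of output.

Step 1: outer() delegates to helper(8):
  yield 8
  yield 9
Step 2: yield 55
Step 3: Delegates to helper(20):
  yield 20
  yield 21
Therefore output = [8, 9, 55, 20, 21].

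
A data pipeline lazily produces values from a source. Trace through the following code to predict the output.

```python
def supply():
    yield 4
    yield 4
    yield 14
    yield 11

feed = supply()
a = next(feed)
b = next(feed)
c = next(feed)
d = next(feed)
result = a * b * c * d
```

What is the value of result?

Step 1: Create generator and consume all values:
  a = next(feed) = 4
  b = next(feed) = 4
  c = next(feed) = 14
  d = next(feed) = 11
Step 2: result = 4 * 4 * 14 * 11 = 2464.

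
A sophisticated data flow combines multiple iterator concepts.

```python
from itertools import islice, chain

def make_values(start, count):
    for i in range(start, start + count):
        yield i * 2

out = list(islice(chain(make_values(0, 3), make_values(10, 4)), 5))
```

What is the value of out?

Step 1: make_values(0, 3) yields [0, 2, 4].
Step 2: make_values(10, 4) yields [20, 22, 24, 26].
Step 3: chain concatenates: [0, 2, 4, 20, 22, 24, 26].
Step 4: islice takes first 5: [0, 2, 4, 20, 22].
Therefore out = [0, 2, 4, 20, 22].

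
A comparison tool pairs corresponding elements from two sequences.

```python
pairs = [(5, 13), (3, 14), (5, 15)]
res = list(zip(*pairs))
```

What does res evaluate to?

Step 1: zip(*pairs) transposes: unzips [(5, 13), (3, 14), (5, 15)] into separate sequences.
Step 2: First elements: (5, 3, 5), second elements: (13, 14, 15).
Therefore res = [(5, 3, 5), (13, 14, 15)].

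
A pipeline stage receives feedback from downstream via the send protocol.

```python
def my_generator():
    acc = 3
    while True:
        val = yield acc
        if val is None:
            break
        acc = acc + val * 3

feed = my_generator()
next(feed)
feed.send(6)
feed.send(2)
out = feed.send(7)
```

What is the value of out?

Step 1: next() -> yield acc=3.
Step 2: send(6) -> val=6, acc = 3 + 6*3 = 21, yield 21.
Step 3: send(2) -> val=2, acc = 21 + 2*3 = 27, yield 27.
Step 4: send(7) -> val=7, acc = 27 + 7*3 = 48, yield 48.
Therefore out = 48.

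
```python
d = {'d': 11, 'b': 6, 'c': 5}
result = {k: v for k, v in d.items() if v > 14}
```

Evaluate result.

Step 1: Filter items where value > 14:
  'd': 11 <= 14: removed
  'b': 6 <= 14: removed
  'c': 5 <= 14: removed
Therefore result = {}.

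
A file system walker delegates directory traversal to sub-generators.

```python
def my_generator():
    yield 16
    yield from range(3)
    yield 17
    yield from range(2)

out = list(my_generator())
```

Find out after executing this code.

Step 1: Trace yields in order:
  yield 16
  yield 0
  yield 1
  yield 2
  yield 17
  yield 0
  yield 1
Therefore out = [16, 0, 1, 2, 17, 0, 1].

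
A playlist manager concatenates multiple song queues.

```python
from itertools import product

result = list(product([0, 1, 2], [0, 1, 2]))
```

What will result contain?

Step 1: product([0, 1, 2], [0, 1, 2]) gives all pairs:
  (0, 0)
  (0, 1)
  (0, 2)
  (1, 0)
  (1, 1)
  (1, 2)
  (2, 0)
  (2, 1)
  (2, 2)
Therefore result = [(0, 0), (0, 1), (0, 2), (1, 0), (1, 1), (1, 2), (2, 0), (2, 1), (2, 2)].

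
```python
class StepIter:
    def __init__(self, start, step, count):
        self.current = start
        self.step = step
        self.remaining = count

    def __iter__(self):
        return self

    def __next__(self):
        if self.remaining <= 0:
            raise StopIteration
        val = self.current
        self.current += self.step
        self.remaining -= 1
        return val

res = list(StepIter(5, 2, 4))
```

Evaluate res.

Step 1: StepIter starts at 5, increments by 2, for 4 steps:
  Yield 5, then current += 2
  Yield 7, then current += 2
  Yield 9, then current += 2
  Yield 11, then current += 2
Therefore res = [5, 7, 9, 11].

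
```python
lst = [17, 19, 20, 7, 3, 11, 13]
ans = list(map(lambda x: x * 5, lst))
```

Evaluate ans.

Step 1: Apply lambda x: x * 5 to each element:
  17 -> 85
  19 -> 95
  20 -> 100
  7 -> 35
  3 -> 15
  11 -> 55
  13 -> 65
Therefore ans = [85, 95, 100, 35, 15, 55, 65].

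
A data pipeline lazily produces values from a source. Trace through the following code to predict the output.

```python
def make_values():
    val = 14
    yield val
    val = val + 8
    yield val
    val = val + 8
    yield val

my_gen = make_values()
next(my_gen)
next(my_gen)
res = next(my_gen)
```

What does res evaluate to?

Step 1: Trace through generator execution:
  Yield 1: val starts at 14, yield 14
  Yield 2: val = 14 + 8 = 22, yield 22
  Yield 3: val = 22 + 8 = 30, yield 30
Step 2: First next() gets 14, second next() gets the second value, third next() yields 30.
Therefore res = 30.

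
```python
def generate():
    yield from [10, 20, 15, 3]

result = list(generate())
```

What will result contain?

Step 1: yield from delegates to the iterable, yielding each element.
Step 2: Collected values: [10, 20, 15, 3].
Therefore result = [10, 20, 15, 3].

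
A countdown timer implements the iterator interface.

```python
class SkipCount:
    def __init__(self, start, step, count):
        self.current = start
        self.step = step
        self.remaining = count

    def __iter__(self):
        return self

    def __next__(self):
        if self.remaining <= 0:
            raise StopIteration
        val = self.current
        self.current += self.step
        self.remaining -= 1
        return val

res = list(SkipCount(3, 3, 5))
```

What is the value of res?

Step 1: SkipCount starts at 3, increments by 3, for 5 steps:
  Yield 3, then current += 3
  Yield 6, then current += 3
  Yield 9, then current += 3
  Yield 12, then current += 3
  Yield 15, then current += 3
Therefore res = [3, 6, 9, 12, 15].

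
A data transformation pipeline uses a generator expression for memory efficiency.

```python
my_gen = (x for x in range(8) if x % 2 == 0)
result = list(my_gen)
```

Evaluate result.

Step 1: Filter range(8) keeping only even values:
  x=0: even, included
  x=1: odd, excluded
  x=2: even, included
  x=3: odd, excluded
  x=4: even, included
  x=5: odd, excluded
  x=6: even, included
  x=7: odd, excluded
Therefore result = [0, 2, 4, 6].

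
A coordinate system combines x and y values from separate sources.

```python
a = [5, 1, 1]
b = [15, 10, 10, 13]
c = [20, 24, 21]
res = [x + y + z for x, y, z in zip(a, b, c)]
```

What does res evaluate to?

Step 1: zip three lists (truncates to shortest, len=3):
  5 + 15 + 20 = 40
  1 + 10 + 24 = 35
  1 + 10 + 21 = 32
Therefore res = [40, 35, 32].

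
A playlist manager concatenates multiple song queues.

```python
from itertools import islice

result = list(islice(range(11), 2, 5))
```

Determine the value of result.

Step 1: islice(range(11), 2, 5) takes elements at indices [2, 5).
Step 2: Elements: [2, 3, 4].
Therefore result = [2, 3, 4].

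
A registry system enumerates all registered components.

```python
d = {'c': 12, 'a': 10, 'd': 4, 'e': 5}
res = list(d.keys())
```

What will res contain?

Step 1: d.keys() returns the dictionary keys in insertion order.
Therefore res = ['c', 'a', 'd', 'e'].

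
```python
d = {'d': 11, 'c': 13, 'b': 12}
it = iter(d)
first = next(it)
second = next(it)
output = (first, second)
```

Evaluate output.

Step 1: iter(d) iterates over keys: ['d', 'c', 'b'].
Step 2: first = next(it) = 'd', second = next(it) = 'c'.
Therefore output = ('d', 'c').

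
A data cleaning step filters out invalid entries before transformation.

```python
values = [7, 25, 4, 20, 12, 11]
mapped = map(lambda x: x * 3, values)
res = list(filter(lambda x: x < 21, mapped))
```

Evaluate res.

Step 1: Map x * 3:
  7 -> 21
  25 -> 75
  4 -> 12
  20 -> 60
  12 -> 36
  11 -> 33
Step 2: Filter for < 21:
  21: removed
  75: removed
  12: kept
  60: removed
  36: removed
  33: removed
Therefore res = [12].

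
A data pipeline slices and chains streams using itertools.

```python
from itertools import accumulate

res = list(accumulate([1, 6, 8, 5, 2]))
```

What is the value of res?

Step 1: accumulate computes running sums:
  + 1 = 1
  + 6 = 7
  + 8 = 15
  + 5 = 20
  + 2 = 22
Therefore res = [1, 7, 15, 20, 22].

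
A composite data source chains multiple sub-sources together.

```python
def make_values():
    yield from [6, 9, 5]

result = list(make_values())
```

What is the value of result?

Step 1: yield from delegates to the iterable, yielding each element.
Step 2: Collected values: [6, 9, 5].
Therefore result = [6, 9, 5].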